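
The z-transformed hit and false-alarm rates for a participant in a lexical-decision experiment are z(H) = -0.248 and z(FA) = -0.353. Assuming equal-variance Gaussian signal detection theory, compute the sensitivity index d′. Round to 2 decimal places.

d′ = 0.11

d' = z(H) − z(FA) = -0.248 − (-0.353) = 0.105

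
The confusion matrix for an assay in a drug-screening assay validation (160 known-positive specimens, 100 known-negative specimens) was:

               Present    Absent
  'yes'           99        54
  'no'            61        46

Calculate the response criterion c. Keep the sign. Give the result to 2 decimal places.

c = -0.20

H = 99/160 = 0.6188
FA = 54/100 = 0.5400
z(0.6188) = 0.3023, z(0.5400) = 0.1004
c = −½·[z(H) + z(FA)] = −0.5 × (0.3023 + 0.1004) = -0.20135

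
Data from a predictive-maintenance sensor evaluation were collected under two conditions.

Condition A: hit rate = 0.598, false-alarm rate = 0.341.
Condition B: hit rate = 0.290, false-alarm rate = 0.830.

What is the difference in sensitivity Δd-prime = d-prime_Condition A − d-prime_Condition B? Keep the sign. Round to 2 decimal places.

Condition A: z(0.598) = 0.248, z(0.341) = -0.410, d' = 0.658
Condition B: z(0.290) = -0.553, z(0.830) = 0.954, d' = -1.507
Δd' = d'_Condition A − d'_Condition B = 0.658 − (-1.507) = 2.165
Condition A has the higher sensitivity.

Δd-prime = 2.17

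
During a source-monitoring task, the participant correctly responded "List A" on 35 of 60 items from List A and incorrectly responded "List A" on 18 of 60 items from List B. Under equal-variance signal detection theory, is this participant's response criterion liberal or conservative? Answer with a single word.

conservative

z(H) = 0.210, z(FA) = -0.524
c = −½·(z(H) + z(FA)) = 0.157
c > 0 → conservative criterion (biased toward responding “no”).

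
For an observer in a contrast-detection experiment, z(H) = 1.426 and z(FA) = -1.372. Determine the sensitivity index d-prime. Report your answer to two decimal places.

d' = z(H) − z(FA) = 1.426 − (-1.372) = 2.798

d-prime = 2.80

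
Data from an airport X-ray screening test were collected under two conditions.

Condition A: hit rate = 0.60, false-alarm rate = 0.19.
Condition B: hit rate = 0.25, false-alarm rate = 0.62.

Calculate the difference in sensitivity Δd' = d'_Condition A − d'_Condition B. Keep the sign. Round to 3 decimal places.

Condition A: z(0.60) = 0.2533, z(0.19) = -0.8779, d' = 1.1312
Condition B: z(0.25) = -0.6745, z(0.62) = 0.3055, d' = -0.9800
Δd' = d'_Condition A − d'_Condition B = 1.1312 − (-0.9800) = 2.1112
Condition A has the higher sensitivity.

Δd' = 2.111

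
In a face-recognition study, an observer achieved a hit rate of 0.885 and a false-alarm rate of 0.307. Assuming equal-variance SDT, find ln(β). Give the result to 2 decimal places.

ln β = -0.59

z(H) = z(0.885) = 1.200
z(FA) = z(0.307) = -0.504
ln β = −½·[z(H)² − z(FA)²] = −0.5 × (1.440 − 0.254) = -0.593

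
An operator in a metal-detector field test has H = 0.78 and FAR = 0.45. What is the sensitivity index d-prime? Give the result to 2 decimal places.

d-prime = 0.90

z(H) = z(0.78) = 0.772
z(FA) = z(0.45) = -0.126
d' = z(H) − z(FA) = 0.772 − (-0.126) = 0.898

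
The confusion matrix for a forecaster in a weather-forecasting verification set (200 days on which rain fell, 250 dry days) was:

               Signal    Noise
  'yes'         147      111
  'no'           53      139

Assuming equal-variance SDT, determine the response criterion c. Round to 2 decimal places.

c = -0.24

H = 147/200 = 0.7350
FA = 111/250 = 0.4440
Φ⁻¹(H) = Φ⁻¹(0.7350) = 0.6280
Φ⁻¹(FA) = Φ⁻¹(0.4440) = -0.1408
c = −½·[z(H) + z(FA)] = −0.5 × (0.6280 + (-0.1408)) = -0.2436
c < 0: the forecaster has a liberal response bias.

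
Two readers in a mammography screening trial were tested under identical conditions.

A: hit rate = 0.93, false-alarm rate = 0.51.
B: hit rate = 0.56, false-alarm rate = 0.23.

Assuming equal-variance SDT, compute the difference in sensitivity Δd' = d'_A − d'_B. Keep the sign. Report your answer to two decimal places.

Δd' = 0.56

A: z(0.93) = 1.476, z(0.51) = 0.025, d' = 1.451
B: z(0.56) = 0.151, z(0.23) = -0.739, d' = 0.890
Δd' = d'_A − d'_B = 1.451 − 0.890 = 0.561
A has the higher sensitivity.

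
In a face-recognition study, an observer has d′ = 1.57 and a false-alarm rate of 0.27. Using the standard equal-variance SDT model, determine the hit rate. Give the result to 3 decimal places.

hit rate = 0.831

z(false-alarm rate) = z(0.27) = -0.6128
z(H) = z(FA) + d' = -0.6128 + 1.57 = 0.9572
hit rate = Φ(0.9572) = 0.8308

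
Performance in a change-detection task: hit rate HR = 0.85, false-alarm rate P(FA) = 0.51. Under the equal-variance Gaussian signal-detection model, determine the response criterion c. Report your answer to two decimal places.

z(H) = 1.036
z(FA) = 0.025
c = −½·[z(H) + z(FA)] = −0.5 × (1.036 + 0.025) = -0.5305

c = -0.53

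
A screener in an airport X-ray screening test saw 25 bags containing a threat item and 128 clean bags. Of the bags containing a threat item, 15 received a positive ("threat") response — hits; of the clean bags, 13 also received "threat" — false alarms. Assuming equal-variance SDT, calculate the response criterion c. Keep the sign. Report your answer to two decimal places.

c = 0.51

H = 15/25 = 0.6000
FA = 13/128 = 0.1016
z(H) = 0.253
z(FA) = -1.272
c = −½·[z(H) + z(FA)] = −0.5 × (0.253 + (-1.272)) = 0.5095
c > 0: the screener has a conservative response bias.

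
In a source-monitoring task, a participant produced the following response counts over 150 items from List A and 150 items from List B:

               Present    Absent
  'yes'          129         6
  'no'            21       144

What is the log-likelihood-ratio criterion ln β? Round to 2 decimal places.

H = 129/150 = 0.8600
FA = 6/150 = 0.0400
z(H) = 1.080
z(FA) = -1.751
ln β = −½·[z(H)² − z(FA)²] = −0.5 × (1.166 − 3.066) = 0.950

ln β = 0.95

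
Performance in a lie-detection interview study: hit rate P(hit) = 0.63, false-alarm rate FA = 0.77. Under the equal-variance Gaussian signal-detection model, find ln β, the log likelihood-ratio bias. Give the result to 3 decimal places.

z(H) = z(0.63) = 0.3319
z(FA) = z(0.77) = 0.7388
ln β = −½·[z(H)² − z(FA)²] = −0.5 × (0.1102 − 0.5458) = 0.2178

ln β = 0.218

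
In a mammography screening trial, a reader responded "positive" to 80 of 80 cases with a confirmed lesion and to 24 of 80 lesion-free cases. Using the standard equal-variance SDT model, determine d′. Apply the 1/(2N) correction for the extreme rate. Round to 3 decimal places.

The hit rate is 80/80 = 1, so apply the 1/(2N) correction: H → 1 − 1/(2·80) = 0.99375.
z(H) = z(0.99375) = 2.4977
z(FA) = z(0.30000) = -0.5244
d' = 2.4977 − (-0.5244) = 3.0221

d′ = 3.022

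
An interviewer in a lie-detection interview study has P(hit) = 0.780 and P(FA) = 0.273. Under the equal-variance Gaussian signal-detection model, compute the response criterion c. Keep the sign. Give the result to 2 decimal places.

c = -0.08

z(H) = z(0.780) = 0.772
z(FA) = z(0.273) = -0.604
c = −½·[z(H) + z(FA)] = −0.5 × (0.772 + (-0.604)) = -0.084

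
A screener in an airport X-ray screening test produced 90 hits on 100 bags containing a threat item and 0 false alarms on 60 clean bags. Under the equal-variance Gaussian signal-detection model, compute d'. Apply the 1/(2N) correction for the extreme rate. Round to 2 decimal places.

d' = 3.68

The false-alarm rate is 0/60 = 0, so apply the 1/(2N) correction: FA → 1/(2·60) = 0.00833.
z(H) = z(0.90000) = 1.282
z(FA) = z(0.00833) = -2.394
d' = 1.282 − (-2.394) = 3.676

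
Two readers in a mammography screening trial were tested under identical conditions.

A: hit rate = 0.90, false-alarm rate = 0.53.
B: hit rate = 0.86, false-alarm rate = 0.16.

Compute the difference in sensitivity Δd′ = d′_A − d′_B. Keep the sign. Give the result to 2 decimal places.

A: z(0.90) = 1.282, z(0.53) = 0.075, d' = 1.207
B: z(0.86) = 1.080, z(0.16) = -0.994, d' = 2.074
Δd' = d'_A − d'_B = 1.207 − 2.074 = -0.867
B has the higher sensitivity.

Δd′ = -0.87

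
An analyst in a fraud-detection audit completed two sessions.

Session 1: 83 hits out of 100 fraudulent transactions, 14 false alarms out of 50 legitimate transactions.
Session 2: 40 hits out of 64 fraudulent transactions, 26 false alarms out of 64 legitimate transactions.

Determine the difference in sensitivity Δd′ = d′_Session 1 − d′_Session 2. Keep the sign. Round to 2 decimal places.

Δd′ = 0.98

Session 1: z(0.8300) = 0.954, z(0.2800) = -0.583, d' = 1.537
Session 2: z(0.6250) = 0.319, z(0.4062) = -0.237, d' = 0.556
Δd' = d'_Session 1 − d'_Session 2 = 1.537 − 0.556 = 0.981
Session 1 has the higher sensitivity.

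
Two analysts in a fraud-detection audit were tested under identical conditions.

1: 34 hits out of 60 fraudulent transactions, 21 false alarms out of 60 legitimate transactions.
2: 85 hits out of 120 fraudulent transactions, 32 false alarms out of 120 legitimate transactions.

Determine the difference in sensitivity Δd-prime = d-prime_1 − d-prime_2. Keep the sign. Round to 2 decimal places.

Δd-prime = -0.62

1: z(0.5667) = 0.168, z(0.3500) = -0.385, d' = 0.553
2: z(0.7083) = 0.548, z(0.2667) = -0.623, d' = 1.171
Δd' = d'_1 − d'_2 = 0.553 − 1.171 = -0.618
2 has the higher sensitivity.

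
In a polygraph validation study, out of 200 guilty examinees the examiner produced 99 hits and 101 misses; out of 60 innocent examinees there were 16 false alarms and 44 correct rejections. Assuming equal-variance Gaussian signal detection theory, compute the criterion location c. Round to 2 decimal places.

H = 99/200 = 0.4950
FA = 16/60 = 0.2667
z(0.4950) = -0.0125, z(0.2667) = -0.6228
c = −½·[z(H) + z(FA)] = −0.5 × (-0.0125 + (-0.6228)) = 0.31765
c > 0: the examiner has a conservative response bias.

c = 0.32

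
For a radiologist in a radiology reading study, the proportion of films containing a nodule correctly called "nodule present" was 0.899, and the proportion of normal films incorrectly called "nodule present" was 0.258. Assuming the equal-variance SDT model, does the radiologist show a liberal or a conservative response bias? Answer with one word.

liberal

z(H) = 1.276, z(FA) = -0.650
c = −½·(z(H) + z(FA)) = -0.313
c < 0 → liberal criterion (biased toward responding “yes”).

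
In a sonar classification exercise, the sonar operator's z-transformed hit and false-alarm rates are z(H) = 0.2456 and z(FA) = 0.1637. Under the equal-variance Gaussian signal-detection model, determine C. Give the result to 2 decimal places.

C = -0.20

c = −½·[z(H) + z(FA)] = −½·(0.2456 + 0.1637) = -0.20465
c < 0: the sonar operator has a liberal response bias.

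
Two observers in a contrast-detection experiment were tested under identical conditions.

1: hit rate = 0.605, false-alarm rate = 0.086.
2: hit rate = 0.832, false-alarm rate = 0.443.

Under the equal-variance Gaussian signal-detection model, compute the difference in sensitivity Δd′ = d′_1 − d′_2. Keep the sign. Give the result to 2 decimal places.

Δd′ = 0.53

1: z(0.605) = 0.266, z(0.086) = -1.366, d' = 1.632
2: z(0.832) = 0.962, z(0.443) = -0.143, d' = 1.105
Δd' = d'_1 − d'_2 = 1.632 − 1.105 = 0.527
1 has the higher sensitivity.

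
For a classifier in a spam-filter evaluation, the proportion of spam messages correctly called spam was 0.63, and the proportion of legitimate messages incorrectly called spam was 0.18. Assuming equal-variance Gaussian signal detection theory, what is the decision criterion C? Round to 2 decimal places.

Φ⁻¹(H) = Φ⁻¹(0.63) = 0.3319
Φ⁻¹(FA) = Φ⁻¹(0.18) = -0.9154
c = −½·[z(H) + z(FA)] = −0.5 × (0.3319 + (-0.9154)) = 0.29175
c > 0: the classifier has a conservative response bias.

C = 0.29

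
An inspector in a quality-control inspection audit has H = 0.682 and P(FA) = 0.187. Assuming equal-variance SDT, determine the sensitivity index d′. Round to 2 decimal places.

d′ = 1.36

z(H) = 0.473
z(FA) = -0.889
d' = z(H) − z(FA) = 0.473 − (-0.889) = 1.362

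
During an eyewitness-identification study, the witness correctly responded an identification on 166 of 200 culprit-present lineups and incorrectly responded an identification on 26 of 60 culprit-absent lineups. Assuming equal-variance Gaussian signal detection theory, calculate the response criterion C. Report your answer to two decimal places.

H = 166/200 = 0.8300
FA = 26/60 = 0.4333
z(H) = z(0.8300) = 0.9542
z(FA) = z(0.4333) = -0.1680
c = −½·[z(H) + z(FA)] = −0.5 × (0.9542 + (-0.1680)) = -0.3931

C = -0.39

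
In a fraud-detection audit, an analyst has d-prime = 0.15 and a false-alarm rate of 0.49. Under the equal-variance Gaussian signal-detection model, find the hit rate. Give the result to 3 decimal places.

hit rate = 0.550

z(false-alarm rate) = z(0.49) = -0.0251
z(H) = z(FA) + d' = -0.0251 + 0.15 = 0.1249
hit rate = Φ(0.1249) = 0.5497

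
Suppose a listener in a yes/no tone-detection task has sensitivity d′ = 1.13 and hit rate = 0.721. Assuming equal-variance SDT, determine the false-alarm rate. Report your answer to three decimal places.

false-alarm rate = 0.293

z(hit rate) = z(0.721) = 0.5858
z(FA) = z(H) − d' = 0.5858 − 1.13 = -0.5442
false-alarm rate = Φ(-0.5442) = 0.2932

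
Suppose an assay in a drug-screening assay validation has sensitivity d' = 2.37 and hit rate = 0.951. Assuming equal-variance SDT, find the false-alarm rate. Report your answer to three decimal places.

z(hit rate) = z(0.951) = 1.6546
z(FA) = z(H) − d' = 1.6546 − 2.37 = -0.7154
false-alarm rate = Φ(-0.7154) = 0.2372

false-alarm rate = 0.237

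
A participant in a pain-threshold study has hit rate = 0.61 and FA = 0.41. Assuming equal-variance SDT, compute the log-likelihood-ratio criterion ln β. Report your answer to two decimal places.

z(0.61) = 0.279, z(0.41) = -0.228
ln β = −½·[z(H)² − z(FA)²] = −0.5 × (0.078 − 0.052) = -0.013

ln β = -0.01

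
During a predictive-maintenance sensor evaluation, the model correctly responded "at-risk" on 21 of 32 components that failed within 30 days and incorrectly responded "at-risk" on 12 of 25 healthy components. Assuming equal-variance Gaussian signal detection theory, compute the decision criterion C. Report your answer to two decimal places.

H = 21/32 = 0.6562
FA = 12/25 = 0.4800
z(H) = z(0.6562) = 0.4021
z(FA) = z(0.4800) = -0.0502
c = −½·[z(H) + z(FA)] = −0.5 × (0.4021 + (-0.0502)) = -0.17595

C = -0.18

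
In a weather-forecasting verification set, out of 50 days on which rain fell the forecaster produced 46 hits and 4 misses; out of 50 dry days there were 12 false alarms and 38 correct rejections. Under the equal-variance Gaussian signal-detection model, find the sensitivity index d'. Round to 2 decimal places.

H = 46/50 = 0.9200
FA = 12/50 = 0.2400
z(0.9200) = 1.405, z(0.2400) = -0.706
d' = z(H) − z(FA) = 1.405 − (-0.706) = 2.111

d' = 2.11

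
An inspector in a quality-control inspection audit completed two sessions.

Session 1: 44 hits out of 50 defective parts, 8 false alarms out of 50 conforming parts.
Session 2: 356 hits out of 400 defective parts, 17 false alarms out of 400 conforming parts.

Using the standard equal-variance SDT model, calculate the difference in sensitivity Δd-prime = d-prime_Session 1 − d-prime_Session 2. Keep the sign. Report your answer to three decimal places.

Session 1: z(0.8800) = 1.1750, z(0.1600) = -0.9945, d' = 2.1695
Session 2: z(0.8900) = 1.2265, z(0.0425) = -1.7224, d' = 2.9489
Δd' = d'_Session 1 − d'_Session 2 = 2.1695 − 2.9489 = -0.7794
Session 2 has the higher sensitivity.

Δd-prime = -0.779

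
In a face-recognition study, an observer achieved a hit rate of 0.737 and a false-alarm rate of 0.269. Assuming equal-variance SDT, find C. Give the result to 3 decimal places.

Φ⁻¹(H) = 0.6341
Φ⁻¹(FA) = -0.6158
c = −½·[z(H) + z(FA)] = −0.5 × (0.6341 + (-0.6158)) = -0.00915

C = -0.009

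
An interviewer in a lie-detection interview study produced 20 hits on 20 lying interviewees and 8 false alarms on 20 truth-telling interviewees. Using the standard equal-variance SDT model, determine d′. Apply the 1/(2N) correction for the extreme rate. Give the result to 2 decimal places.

d′ = 2.21

The hit rate is 20/20 = 1, so apply the 1/(2N) correction: H → 1 − 1/(2·20) = 0.97500.
z(H) = z(0.97500) = 1.960
z(FA) = z(0.40000) = -0.253
d' = 1.960 − (-0.253) = 2.213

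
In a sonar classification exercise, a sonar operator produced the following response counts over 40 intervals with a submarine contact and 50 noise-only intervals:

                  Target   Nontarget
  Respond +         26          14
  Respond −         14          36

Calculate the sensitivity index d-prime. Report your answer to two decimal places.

d-prime = 0.97

H = 26/40 = 0.6500
FA = 14/50 = 0.2800
Φ⁻¹(H) = 0.385
Φ⁻¹(FA) = -0.583
d' = z(H) − z(FA) = 0.385 − (-0.583) = 0.968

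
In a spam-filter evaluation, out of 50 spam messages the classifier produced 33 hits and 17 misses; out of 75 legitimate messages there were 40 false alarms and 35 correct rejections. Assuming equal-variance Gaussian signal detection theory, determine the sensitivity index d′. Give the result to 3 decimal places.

d′ = 0.329

H = 33/50 = 0.6600
FA = 40/75 = 0.5333
Φ⁻¹(H) = 0.4125
Φ⁻¹(FA) = 0.0836
d' = z(H) − z(FA) = 0.4125 − 0.0836 = 0.3289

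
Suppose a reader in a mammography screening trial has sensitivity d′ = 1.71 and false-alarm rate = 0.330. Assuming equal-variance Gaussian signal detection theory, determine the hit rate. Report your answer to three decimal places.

hit rate = 0.898

z(false-alarm rate) = z(0.330) = -0.4399
z(H) = z(FA) + d' = -0.4399 + 1.71 = 1.2701
hit rate = Φ(1.2701) = 0.8980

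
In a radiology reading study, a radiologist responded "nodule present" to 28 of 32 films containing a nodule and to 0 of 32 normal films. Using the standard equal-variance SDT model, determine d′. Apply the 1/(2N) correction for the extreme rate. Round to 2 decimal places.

The false-alarm rate is 0/32 = 0, so apply the 1/(2N) correction: FA → 1/(2·32) = 0.01562.
z(H) = z(0.87500) = 1.150
z(FA) = z(0.01562) = -2.154
d' = 1.150 − (-2.154) = 3.304

d′ = 3.30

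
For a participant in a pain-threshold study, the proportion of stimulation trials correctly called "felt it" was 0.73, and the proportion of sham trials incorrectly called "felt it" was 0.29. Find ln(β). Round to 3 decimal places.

Φ⁻¹(H) = Φ⁻¹(0.73) = 0.6128
Φ⁻¹(FA) = Φ⁻¹(0.29) = -0.5534
ln β = −½·[z(H)² − z(FA)²] = −0.5 × (0.3755 − 0.3063) = -0.0346

ln β = -0.035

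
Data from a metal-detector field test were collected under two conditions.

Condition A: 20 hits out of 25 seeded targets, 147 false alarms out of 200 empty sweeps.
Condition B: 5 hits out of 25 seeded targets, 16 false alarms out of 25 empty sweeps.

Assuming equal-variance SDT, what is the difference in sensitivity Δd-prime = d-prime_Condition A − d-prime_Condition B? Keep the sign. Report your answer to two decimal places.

Δd-prime = 1.41

Condition A: z(0.8000) = 0.842, z(0.7350) = 0.628, d' = 0.214
Condition B: z(0.2000) = -0.842, z(0.6400) = 0.358, d' = -1.200
Δd' = d'_Condition A − d'_Condition B = 0.214 − (-1.200) = 1.414
Condition A has the higher sensitivity.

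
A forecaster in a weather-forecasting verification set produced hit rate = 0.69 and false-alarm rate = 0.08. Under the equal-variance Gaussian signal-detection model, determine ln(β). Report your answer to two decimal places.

z(H) = z(0.69) = 0.496
z(FA) = z(0.08) = -1.405
ln β = −½·[z(H)² − z(FA)²] = −0.5 × (0.246 − 1.974) = 0.864

ln β = 0.86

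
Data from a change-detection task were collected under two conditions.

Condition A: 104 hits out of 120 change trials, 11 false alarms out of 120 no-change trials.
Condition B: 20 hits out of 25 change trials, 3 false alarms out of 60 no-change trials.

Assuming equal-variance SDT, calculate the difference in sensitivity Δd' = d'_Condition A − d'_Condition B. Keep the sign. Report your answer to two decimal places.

Δd' = -0.05

Condition A: z(0.8667) = 1.111, z(0.0917) = -1.330, d' = 2.441
Condition B: z(0.8000) = 0.842, z(0.0500) = -1.645, d' = 2.487
Δd' = d'_Condition A − d'_Condition B = 2.441 − 2.487 = -0.046
Condition B has the higher sensitivity.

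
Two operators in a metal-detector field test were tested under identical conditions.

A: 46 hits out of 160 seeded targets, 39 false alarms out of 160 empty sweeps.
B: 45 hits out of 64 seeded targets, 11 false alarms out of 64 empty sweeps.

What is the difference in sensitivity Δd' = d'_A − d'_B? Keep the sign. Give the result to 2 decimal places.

A: z(0.2875) = -0.561, z(0.2437) = -0.694, d' = 0.133
B: z(0.7031) = 0.533, z(0.1719) = -0.947, d' = 1.480
Δd' = d'_A − d'_B = 0.133 − 1.480 = -1.347
B has the higher sensitivity.

Δd' = -1.35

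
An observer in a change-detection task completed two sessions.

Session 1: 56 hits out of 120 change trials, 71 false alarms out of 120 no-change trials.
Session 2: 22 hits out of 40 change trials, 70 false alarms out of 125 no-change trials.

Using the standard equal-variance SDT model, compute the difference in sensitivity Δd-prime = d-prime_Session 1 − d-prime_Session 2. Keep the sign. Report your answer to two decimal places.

Session 1: z(0.4667) = -0.084, z(0.5917) = 0.232, d' = -0.316
Session 2: z(0.5500) = 0.126, z(0.5600) = 0.151, d' = -0.025
Δd' = d'_Session 1 − d'_Session 2 = -0.316 − (-0.025) = -0.291
Session 2 has the higher sensitivity.

Δd-prime = -0.29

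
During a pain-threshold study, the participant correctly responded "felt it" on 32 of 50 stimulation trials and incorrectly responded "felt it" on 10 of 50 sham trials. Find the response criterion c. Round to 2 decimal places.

H = 32/50 = 0.6400
FA = 10/50 = 0.2000
Φ⁻¹(H) = Φ⁻¹(0.6400) = 0.3585
Φ⁻¹(FA) = Φ⁻¹(0.2000) = -0.8416
c = −½·[z(H) + z(FA)] = −0.5 × (0.3585 + (-0.8416)) = 0.24155

c = 0.24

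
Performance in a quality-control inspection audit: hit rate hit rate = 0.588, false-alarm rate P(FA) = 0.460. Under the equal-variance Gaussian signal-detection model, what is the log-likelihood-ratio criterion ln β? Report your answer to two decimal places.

z(H) = 0.222
z(FA) = -0.100
ln β = −½·[z(H)² − z(FA)²] = −0.5 × (0.049 − 0.010) = -0.0195

ln β = -0.02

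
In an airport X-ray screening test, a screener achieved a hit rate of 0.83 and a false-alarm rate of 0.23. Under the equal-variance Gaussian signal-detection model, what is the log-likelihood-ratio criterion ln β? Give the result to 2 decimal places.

z(H) = z(0.83) = 0.954
z(FA) = z(0.23) = -0.739
ln β = −½·[z(H)² − z(FA)²] = −0.5 × (0.910 − 0.546) = -0.182

ln β = -0.18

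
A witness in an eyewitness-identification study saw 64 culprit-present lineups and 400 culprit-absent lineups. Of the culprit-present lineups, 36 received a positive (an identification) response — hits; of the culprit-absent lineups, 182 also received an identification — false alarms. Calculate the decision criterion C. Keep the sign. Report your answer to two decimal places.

H = 36/64 = 0.5625
FA = 182/400 = 0.4550
z(0.5625) = 0.1573, z(0.4550) = -0.1130
c = −½·[z(H) + z(FA)] = −0.5 × (0.1573 + (-0.1130)) = -0.02215
c < 0: the witness has a liberal response bias.

C = -0.02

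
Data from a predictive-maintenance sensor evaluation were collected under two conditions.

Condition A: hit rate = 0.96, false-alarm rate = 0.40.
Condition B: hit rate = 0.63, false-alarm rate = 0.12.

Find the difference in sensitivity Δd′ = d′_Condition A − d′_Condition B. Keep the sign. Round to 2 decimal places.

Condition A: z(0.96) = 1.751, z(0.40) = -0.253, d' = 2.004
Condition B: z(0.63) = 0.332, z(0.12) = -1.175, d' = 1.507
Δd' = d'_Condition A − d'_Condition B = 2.004 − 1.507 = 0.497
Condition A has the higher sensitivity.

Δd′ = 0.50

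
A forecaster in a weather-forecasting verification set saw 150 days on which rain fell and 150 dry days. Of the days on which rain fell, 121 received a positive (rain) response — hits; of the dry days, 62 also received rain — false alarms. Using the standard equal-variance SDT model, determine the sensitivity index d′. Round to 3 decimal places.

H = 121/150 = 0.8067
FA = 62/150 = 0.4133
z(0.8067) = 0.8658, z(0.4133) = -0.2191
d' = z(H) − z(FA) = 0.8658 − (-0.2191) = 1.0849

d′ = 1.085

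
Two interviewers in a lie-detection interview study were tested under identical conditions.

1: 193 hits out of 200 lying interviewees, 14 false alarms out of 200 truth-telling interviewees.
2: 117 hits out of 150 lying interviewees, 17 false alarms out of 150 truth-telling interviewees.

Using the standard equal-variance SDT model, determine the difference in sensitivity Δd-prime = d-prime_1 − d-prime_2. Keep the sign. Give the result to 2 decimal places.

Δd-prime = 1.31

1: z(0.9650) = 1.812, z(0.0700) = -1.476, d' = 3.288
2: z(0.7800) = 0.772, z(0.1133) = -1.209, d' = 1.981
Δd' = d'_1 − d'_2 = 3.288 − 1.981 = 1.307
1 has the higher sensitivity.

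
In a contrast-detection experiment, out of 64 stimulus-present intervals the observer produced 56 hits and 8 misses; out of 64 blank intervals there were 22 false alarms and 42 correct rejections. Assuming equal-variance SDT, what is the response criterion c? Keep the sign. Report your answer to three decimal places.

H = 56/64 = 0.8750
FA = 22/64 = 0.3438
z(H) = 1.1503
z(FA) = -0.4021
c = −½·[z(H) + z(FA)] = −0.5 × (1.1503 + (-0.4021)) = -0.3741
c < 0: the observer has a liberal response bias.

c = -0.374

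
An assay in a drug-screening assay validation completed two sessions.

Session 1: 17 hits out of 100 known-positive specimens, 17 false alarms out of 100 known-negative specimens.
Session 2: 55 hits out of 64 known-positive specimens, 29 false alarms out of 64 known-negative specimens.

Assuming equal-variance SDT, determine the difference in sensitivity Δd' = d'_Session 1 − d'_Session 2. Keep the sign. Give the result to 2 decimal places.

Session 1: z(0.1700) = -0.954, z(0.1700) = -0.954, d' = 0.000
Session 2: z(0.8594) = 1.078, z(0.4531) = -0.118, d' = 1.196
Δd' = d'_Session 1 − d'_Session 2 = 0.000 − 1.196 = -1.196
Session 2 has the higher sensitivity.

Δd' = -1.20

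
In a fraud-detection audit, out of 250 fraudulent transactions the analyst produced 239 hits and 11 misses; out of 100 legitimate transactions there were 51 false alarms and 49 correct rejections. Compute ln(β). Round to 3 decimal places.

H = 239/250 = 0.9560
FA = 51/100 = 0.5100
z(H) = z(0.9560) = 1.7060
z(FA) = z(0.5100) = 0.0251
ln β = −½·[z(H)² − z(FA)²] = −0.5 × (2.9104 − 0.0006) = -1.4549

ln β = -1.455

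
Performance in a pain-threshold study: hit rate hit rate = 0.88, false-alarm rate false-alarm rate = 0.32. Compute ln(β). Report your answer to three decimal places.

ln β = -0.581

z(H) = z(0.88) = 1.1750
z(FA) = z(0.32) = -0.4677
ln β = −½·[z(H)² − z(FA)²] = −0.5 × (1.3806 − 0.2187) = -0.58095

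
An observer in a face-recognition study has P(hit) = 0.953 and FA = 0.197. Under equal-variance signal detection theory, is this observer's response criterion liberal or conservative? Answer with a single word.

liberal

z(H) = 1.675, z(FA) = -0.852
c = −½·(z(H) + z(FA)) = -0.4115
c < 0 → liberal criterion (biased toward responding “yes”).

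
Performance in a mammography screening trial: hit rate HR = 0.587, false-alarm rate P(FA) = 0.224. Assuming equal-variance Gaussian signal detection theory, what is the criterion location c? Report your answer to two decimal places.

Φ⁻¹(H) = 0.220
Φ⁻¹(FA) = -0.759
c = −½·[z(H) + z(FA)] = −0.5 × (0.220 + (-0.759)) = 0.2695
c > 0: the reader has a conservative response bias.

c = 0.27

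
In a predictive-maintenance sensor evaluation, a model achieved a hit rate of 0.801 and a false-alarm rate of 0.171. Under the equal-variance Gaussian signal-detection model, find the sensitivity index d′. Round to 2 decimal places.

Φ⁻¹(H) = Φ⁻¹(0.801) = 0.845
Φ⁻¹(FA) = Φ⁻¹(0.171) = -0.950
d' = z(H) − z(FA) = 0.845 − (-0.950) = 1.795

d′ = 1.80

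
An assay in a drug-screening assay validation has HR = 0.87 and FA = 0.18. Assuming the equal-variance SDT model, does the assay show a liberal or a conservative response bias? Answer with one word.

liberal

z(H) = 1.126, z(FA) = -0.915
c = −½·(z(H) + z(FA)) = -0.1055
c < 0 → liberal criterion (biased toward responding “yes”).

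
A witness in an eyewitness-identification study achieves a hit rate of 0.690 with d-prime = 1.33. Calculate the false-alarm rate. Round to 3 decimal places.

z(hit rate) = z(0.690) = 0.4959
z(FA) = z(H) − d' = 0.4959 − 1.33 = -0.8341
false-alarm rate = Φ(-0.8341) = 0.2021

false-alarm rate = 0.202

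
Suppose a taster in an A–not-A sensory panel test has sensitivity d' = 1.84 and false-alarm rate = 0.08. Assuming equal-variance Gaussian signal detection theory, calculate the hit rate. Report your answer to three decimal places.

hit rate = 0.668

z(false-alarm rate) = z(0.08) = -1.4051
z(H) = z(FA) + d' = -1.4051 + 1.84 = 0.4349
hit rate = Φ(0.4349) = 0.6682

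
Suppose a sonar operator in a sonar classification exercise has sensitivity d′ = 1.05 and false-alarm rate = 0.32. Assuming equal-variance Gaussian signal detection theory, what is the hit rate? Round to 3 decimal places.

hit rate = 0.720

z(false-alarm rate) = z(0.32) = -0.4677
z(H) = z(FA) + d' = -0.4677 + 1.05 = 0.5823
hit rate = Φ(0.5823) = 0.7198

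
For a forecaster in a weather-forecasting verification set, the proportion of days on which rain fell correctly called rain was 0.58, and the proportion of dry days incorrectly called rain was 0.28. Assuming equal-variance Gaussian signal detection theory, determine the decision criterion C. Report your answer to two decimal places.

Φ⁻¹(H) = Φ⁻¹(0.58) = 0.2019
Φ⁻¹(FA) = Φ⁻¹(0.28) = -0.5828
c = −½·[z(H) + z(FA)] = −0.5 × (0.2019 + (-0.5828)) = 0.19045

C = 0.19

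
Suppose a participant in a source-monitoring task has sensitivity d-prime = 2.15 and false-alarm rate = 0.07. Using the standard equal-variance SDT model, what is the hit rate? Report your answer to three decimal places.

hit rate = 0.750

z(false-alarm rate) = z(0.07) = -1.4758
z(H) = z(FA) + d' = -1.4758 + 2.15 = 0.6742
hit rate = Φ(0.6742) = 0.7499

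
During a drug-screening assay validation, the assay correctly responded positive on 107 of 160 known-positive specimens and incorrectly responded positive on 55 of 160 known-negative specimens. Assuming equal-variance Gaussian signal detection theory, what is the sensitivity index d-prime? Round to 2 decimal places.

H = 107/160 = 0.6687
FA = 55/160 = 0.3438
z(H) = 0.436
z(FA) = -0.402
d' = z(H) − z(FA) = 0.436 − (-0.402) = 0.838

d-prime = 0.84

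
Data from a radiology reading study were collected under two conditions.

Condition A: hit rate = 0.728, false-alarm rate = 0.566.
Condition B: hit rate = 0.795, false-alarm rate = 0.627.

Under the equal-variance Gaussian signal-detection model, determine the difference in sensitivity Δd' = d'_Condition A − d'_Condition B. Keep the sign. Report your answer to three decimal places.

Condition A: z(0.728) = 0.6068, z(0.566) = 0.1662, d' = 0.4406
Condition B: z(0.795) = 0.8239, z(0.627) = 0.3239, d' = 0.5000
Δd' = d'_Condition A − d'_Condition B = 0.4406 − 0.5000 = -0.0594
Condition B has the higher sensitivity.

Δd' = -0.059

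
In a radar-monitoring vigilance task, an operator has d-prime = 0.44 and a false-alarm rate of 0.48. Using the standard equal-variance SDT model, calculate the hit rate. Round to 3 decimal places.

z(false-alarm rate) = z(0.48) = -0.0502
z(H) = z(FA) + d' = -0.0502 + 0.44 = 0.3898
hit rate = Φ(0.3898) = 0.6517

hit rate = 0.652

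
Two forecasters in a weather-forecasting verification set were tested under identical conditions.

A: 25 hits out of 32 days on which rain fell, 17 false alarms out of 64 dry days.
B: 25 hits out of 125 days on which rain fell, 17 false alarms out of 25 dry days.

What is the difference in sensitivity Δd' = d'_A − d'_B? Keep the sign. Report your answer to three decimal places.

Δd' = 2.712

A: z(0.7812) = 0.7763, z(0.2656) = -0.6262, d' = 1.4025
B: z(0.2000) = -0.8416, z(0.6800) = 0.4677, d' = -1.3093
Δd' = d'_A − d'_B = 1.4025 − (-1.3093) = 2.7118
A has the higher sensitivity.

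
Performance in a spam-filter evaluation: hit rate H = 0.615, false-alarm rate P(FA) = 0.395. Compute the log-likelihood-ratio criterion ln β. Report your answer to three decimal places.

z(0.615) = 0.2924, z(0.395) = -0.2663
ln β = −½·[z(H)² − z(FA)²] = −0.5 × (0.0855 − 0.0709) = -0.0073

ln β = -0.007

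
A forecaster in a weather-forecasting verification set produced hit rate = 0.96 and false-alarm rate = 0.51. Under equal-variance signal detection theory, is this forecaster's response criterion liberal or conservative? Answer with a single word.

liberal

z(H) = 1.751, z(FA) = 0.025
c = −½·(z(H) + z(FA)) = -0.888
c < 0 → liberal criterion (biased toward responding “yes”).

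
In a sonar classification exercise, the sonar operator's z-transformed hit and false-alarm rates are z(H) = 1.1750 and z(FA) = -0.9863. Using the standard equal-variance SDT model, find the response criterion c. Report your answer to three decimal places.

c = -0.094

c = −½·[z(H) + z(FA)] = −½·(1.1750 + (-0.9863)) = -0.09435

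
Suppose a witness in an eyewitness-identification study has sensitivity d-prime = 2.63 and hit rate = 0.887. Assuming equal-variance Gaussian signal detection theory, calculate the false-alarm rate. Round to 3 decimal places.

z(hit rate) = z(0.887) = 1.2107
z(FA) = z(H) − d' = 1.2107 − 2.63 = -1.4193
false-alarm rate = Φ(-1.4193) = 0.0779

false-alarm rate = 0.078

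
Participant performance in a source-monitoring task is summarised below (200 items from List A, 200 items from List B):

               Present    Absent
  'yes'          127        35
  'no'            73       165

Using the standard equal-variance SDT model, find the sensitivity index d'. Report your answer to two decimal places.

d' = 1.28

H = 127/200 = 0.6350
FA = 35/200 = 0.1750
z(H) = 0.3451
z(FA) = -0.9346
d' = z(H) − z(FA) = 0.3451 − (-0.9346) = 1.2797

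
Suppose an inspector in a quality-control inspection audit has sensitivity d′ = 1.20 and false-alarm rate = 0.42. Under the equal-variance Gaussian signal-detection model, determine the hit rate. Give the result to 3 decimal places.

z(false-alarm rate) = z(0.42) = -0.2019
z(H) = z(FA) + d' = -0.2019 + 1.20 = 0.9981
hit rate = Φ(0.9981) = 0.8409

hit rate = 0.841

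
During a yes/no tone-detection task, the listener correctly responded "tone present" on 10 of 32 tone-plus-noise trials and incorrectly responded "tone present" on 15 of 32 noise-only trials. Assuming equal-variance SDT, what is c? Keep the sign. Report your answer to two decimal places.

c = 0.28

H = 10/32 = 0.3125
FA = 15/32 = 0.4688
z(H) = z(0.3125) = -0.4888
z(FA) = z(0.4688) = -0.0783
c = −½·[z(H) + z(FA)] = −0.5 × (-0.4888 + (-0.0783)) = 0.28355
c > 0: the listener has a conservative response bias.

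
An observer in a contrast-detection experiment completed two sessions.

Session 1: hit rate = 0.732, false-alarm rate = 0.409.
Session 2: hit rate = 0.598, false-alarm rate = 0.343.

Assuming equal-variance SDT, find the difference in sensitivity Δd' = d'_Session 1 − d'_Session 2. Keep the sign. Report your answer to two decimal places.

Session 1: z(0.732) = 0.619, z(0.409) = -0.230, d' = 0.849
Session 2: z(0.598) = 0.248, z(0.343) = -0.404, d' = 0.652
Δd' = d'_Session 1 − d'_Session 2 = 0.849 − 0.652 = 0.197
Session 1 has the higher sensitivity.

Δd' = 0.20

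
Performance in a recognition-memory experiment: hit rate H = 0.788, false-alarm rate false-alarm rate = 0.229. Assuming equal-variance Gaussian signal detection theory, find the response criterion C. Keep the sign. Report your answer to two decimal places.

C = -0.03

z(0.788) = 0.800, z(0.229) = -0.742
c = −½·[z(H) + z(FA)] = −0.5 × (0.800 + (-0.742)) = -0.029
c < 0: the participant has a liberal response bias.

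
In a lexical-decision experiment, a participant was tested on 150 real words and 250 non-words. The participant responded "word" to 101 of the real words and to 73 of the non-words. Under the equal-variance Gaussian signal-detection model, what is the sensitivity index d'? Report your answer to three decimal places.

H = 101/150 = 0.6733
FA = 73/250 = 0.2920
Φ⁻¹(H) = 0.4490
Φ⁻¹(FA) = -0.5476
d' = z(H) − z(FA) = 0.4490 − (-0.5476) = 0.9966

d' = 0.997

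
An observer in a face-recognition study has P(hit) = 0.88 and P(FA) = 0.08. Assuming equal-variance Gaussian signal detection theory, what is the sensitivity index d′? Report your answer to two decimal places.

z(H) = 1.175
z(FA) = -1.405
d' = z(H) − z(FA) = 1.175 − (-1.405) = 2.580

d′ = 2.58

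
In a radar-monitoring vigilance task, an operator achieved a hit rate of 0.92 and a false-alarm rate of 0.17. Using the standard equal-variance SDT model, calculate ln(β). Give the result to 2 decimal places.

z(0.92) = 1.405, z(0.17) = -0.954
ln β = −½·[z(H)² − z(FA)²] = −0.5 × (1.974 − 0.910) = -0.532

ln β = -0.53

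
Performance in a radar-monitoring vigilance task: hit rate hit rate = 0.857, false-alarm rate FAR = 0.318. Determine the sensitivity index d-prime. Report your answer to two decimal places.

Φ⁻¹(H) = Φ⁻¹(0.857) = 1.067
Φ⁻¹(FA) = Φ⁻¹(0.318) = -0.473
d' = z(H) − z(FA) = 1.067 − (-0.473) = 1.540

d-prime = 1.54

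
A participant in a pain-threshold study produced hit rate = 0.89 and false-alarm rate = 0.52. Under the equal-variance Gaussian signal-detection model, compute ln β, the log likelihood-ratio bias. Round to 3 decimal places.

ln β = -0.751

z(H) = z(0.89) = 1.2265
z(FA) = z(0.52) = 0.0502
ln β = −½·[z(H)² − z(FA)²] = −0.5 × (1.5043 − 0.0025) = -0.7509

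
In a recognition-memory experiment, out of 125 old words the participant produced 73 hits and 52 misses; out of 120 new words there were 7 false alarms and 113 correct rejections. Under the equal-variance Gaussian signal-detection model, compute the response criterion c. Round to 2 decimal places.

H = 73/125 = 0.5840
FA = 7/120 = 0.0583
Φ⁻¹(H) = Φ⁻¹(0.5840) = 0.212
Φ⁻¹(FA) = Φ⁻¹(0.0583) = -1.569
c = −½·[z(H) + z(FA)] = −0.5 × (0.212 + (-1.569)) = 0.6785

c = 0.68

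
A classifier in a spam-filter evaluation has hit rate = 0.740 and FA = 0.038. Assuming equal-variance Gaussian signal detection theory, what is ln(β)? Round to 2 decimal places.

ln β = 1.37

Φ⁻¹(H) = Φ⁻¹(0.740) = 0.643
Φ⁻¹(FA) = Φ⁻¹(0.038) = -1.774
ln β = −½·[z(H)² − z(FA)²] = −0.5 × (0.413 − 3.147) = 1.367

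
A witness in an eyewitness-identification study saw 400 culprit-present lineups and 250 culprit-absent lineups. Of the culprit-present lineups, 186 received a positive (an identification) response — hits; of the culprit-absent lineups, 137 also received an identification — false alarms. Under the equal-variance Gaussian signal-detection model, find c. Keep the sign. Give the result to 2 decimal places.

H = 186/400 = 0.4650
FA = 137/250 = 0.5480
z(H) = -0.088
z(FA) = 0.121
c = −½·[z(H) + z(FA)] = −0.5 × (-0.088 + 0.121) = -0.0165
c < 0: the witness has a liberal response bias.

c = -0.02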